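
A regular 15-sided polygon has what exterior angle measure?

Each exterior angle of a regular n-gon is 360 / n.
For n = 15: 360 / 15 = 24 degrees.

24 degrees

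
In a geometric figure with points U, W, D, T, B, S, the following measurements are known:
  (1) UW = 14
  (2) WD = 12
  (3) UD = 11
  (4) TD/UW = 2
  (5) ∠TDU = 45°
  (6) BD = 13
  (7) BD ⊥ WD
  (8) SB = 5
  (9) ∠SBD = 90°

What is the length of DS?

Step 1: By the law of cosines on triangle DBS: DS² = 13² + 5² − 2·13·5·cos(90°) = 194, so DS = √194.

Therefore, the length of DS = √194.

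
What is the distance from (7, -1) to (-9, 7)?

d = sqrt((-16)^2 + (8)^2) = sqrt(320) = 8*sqrt(5)

8*sqrt(5)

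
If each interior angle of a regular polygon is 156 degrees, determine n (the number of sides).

Each interior angle of a regular n-gon is (n - 2) * 180 / n.
Setting this equal to 156:
(n - 2) * 180 / n = 156
Each exterior angle = 180 - 156 = 24 degrees.
Since exterior angles sum to 360: n = 360 / 24 = 15.

15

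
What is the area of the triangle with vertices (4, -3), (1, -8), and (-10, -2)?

Shoelace: Area = (1/2)|4(-8--2) + 1(-2--3) + -10(-3--8)| = (1/2)(73) = 73/2

73/2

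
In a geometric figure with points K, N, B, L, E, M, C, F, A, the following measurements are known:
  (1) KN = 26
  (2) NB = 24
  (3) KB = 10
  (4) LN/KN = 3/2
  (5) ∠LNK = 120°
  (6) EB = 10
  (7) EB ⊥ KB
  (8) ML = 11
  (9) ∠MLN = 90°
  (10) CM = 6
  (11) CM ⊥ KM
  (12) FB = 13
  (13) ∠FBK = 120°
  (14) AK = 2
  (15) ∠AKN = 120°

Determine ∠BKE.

Step 1: By the law of cosines on triangle KBE: KE² = 10² + 10² − 2·10·10·cos(90°) = 200, so KE = 10·√2.
Step 2: By the inverse law of cosines on triangle BKE: cos(∠BKE) = (10² + (10·√2)² − 10²) / (2·10·10·√2) = 200/282.84 = 0.7071, so ∠BKE = 45°.

Therefore, the measure of angle ∠BKE = 45°.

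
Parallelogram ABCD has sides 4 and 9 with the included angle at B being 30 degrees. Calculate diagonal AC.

The diagonal of a parallelogram can be found by treating two adjacent sides and the diagonal as a triangle.
Applying the law of cosines with sides 4, 9 and included angle 30°:
d^2 = 16 + 81 - 72*cos(30°) = 97 - 36*sqrt(3)
d = sqrt(97 - 36*sqrt(3))

sqrt(97 - 36*sqrt(3))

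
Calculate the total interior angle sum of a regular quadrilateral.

The sum of interior angles of an n-sided polygon is (n - 2) * 180.
For n = 4: (4 - 2) * 180 = 2 * 180 = 360 degrees.

360 degrees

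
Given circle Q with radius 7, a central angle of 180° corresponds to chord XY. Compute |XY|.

Chord = 2(7) sin(90°) = 14

14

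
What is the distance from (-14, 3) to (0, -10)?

d = sqrt((14)^2 + (-13)^2) = sqrt(365)

sqrt(365)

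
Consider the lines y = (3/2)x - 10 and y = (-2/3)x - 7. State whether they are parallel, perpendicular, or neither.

Slope of line 1: m1 = 3/2
Slope of line 2: m2 = -2/3
m1 * m2 = (3/2) * (-2/3) = -1 = -1, so the lines are perpendicular.

Perpendicular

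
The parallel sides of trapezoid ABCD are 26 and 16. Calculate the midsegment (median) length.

midsegment = (26 + 16) / 2 = 42 / 2 = 21

21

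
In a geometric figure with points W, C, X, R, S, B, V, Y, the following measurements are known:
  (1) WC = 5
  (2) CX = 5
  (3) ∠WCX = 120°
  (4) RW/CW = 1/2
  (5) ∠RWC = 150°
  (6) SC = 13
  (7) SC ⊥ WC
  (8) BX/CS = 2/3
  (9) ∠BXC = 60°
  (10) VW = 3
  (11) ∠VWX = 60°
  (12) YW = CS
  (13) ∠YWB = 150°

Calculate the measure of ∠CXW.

Step 1: By the law of cosines on triangle XCW: XW² = 5² + 5² − 2·5·5·cos(120°) = 75, so XW = 5·√3.
Step 2: By the inverse law of cosines on triangle CXW: cos(∠CXW) = (5² + (5·√3)² − 5²) / (2·5·5·√3) = 75/86.6 = 0.866, so ∠CXW = 30°.

Therefore, the measure of angle ∠CXW = 30°.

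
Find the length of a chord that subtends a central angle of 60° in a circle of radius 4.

Chord = 2(4) sin(30°) = 4

4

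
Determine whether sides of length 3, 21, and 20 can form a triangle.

Yes.
The triangle inequality requires that the sum of any two sides exceeds the third.
Here 3 + 20 = 23 > 21, so the condition is met.

Yes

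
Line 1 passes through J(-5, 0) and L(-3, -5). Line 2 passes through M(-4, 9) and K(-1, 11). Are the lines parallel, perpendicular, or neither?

Slope of line 1: m1 = (-5 - 0)/(-3 - -5) = -5/2 = -5/2
Slope of line 2: m2 = (11 - 9)/(-1 - -4) = 2/3 = 2/3
m1 != m2 (-5/2 != 2/3), so not parallel.
m1 * m2 = (-5/2) * (2/3) = -5/3 != -1, so not perpendicular.
The lines are neither parallel nor perpendicular.

Neither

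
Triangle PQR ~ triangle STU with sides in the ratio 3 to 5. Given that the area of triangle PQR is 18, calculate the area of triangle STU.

For similar figures, the area ratio equals the square of the side ratio.
Side ratio (PQR to STU) = 3:5, so area ratio = 3^2:5^2 = 9:25.
If the area of PQR is 18, then the area of STU = 18 * (25/9) = 50.

50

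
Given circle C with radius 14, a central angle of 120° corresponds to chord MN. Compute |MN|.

Drop a perpendicular from the center to the chord, bisecting both the chord and the central angle.
Each half-chord = r sin(θ/2) = 14 sin(60°).
The full chord = 2 × 14 × sin(60°) = 14*sqrt(3).

14*sqrt(3)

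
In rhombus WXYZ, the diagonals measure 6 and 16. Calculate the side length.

Half-diagonals are 3 and 8. side = sqrt(3^2 + 8^2) = sqrt(73)

sqrt(73)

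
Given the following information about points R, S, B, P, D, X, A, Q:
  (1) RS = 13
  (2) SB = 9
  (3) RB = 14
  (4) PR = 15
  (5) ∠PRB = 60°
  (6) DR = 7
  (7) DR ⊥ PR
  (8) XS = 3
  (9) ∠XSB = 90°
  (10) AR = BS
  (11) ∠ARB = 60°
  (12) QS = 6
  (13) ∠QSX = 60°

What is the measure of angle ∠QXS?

Step 1: By the law of cosines on triangle XSQ: XQ² = 3² + 6² − 2·3·6·cos(60°) = 27, so XQ = 3·√3.
Step 2: By the inverse law of cosines on triangle QXS: cos(∠QXS) = ((3·√3)² + 3² − 6²) / (2·3·√3·3) = 0/31.18 = 0, so ∠QXS = 90°.

Therefore, the measure of angle ∠QXS = 90°.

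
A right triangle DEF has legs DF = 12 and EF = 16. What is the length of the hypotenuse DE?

In a right triangle, the square of the hypotenuse equals the sum of the squares of the two legs.
The legs are 12 and 16, so the hypotenuse = sqrt(144 + 256) = sqrt(400) = 20.

20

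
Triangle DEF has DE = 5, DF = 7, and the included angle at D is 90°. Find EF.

Since angle D = 90°, this is a right triangle and the law of cosines reduces to the Pythagorean theorem.
EF^2 = 5^2 + 7^2 = 74
EF = sqrt(74)

sqrt(74)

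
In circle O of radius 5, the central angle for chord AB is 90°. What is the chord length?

Drop a perpendicular from the center to the chord, bisecting both the chord and the central angle.
Each half-chord = r sin(θ/2) = 5 sin(45°).
The full chord = 2 × 5 × sin(45°) = 5*sqrt(2).

5*sqrt(2)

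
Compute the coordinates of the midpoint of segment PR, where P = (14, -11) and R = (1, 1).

The midpoint is the average of the coordinates:
x: (14 + 1)/2 = 15/2
y: (-11 + 1)/2 = -5
Midpoint = (15/2, -5)

(15/2, -5)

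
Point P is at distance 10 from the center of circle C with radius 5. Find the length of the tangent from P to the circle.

tangent = √(d² - r²) = √(10² - 5²) = √(100 - 25) = √75 = 5*sqrt(3)

5*sqrt(3)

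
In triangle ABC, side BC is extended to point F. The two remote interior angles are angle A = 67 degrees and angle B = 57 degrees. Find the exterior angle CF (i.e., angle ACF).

The interior angle at C is 180 - 67 - 57 = 56 degrees.
The exterior angle and interior angle at C are supplementary:
Exterior angle = 180 - 56 = 124 degrees.

124 degrees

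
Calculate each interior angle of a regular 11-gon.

Each interior angle of a regular n-gon is (n - 2) * 180 / n.
For n = 11: (11 - 2) * 180 / 11 = 1620/11 = 1620/11 degrees.

1620/11 degrees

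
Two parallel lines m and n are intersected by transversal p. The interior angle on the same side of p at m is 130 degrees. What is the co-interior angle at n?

Co-interior angles sum to 180: 180 - 130 = 50 degrees.

50 degrees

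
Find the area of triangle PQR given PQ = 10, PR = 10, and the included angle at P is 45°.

Area = (1/2) * PQ * PR * sin(P)
Area = (1/2) * 10 * 10 * sin(45°)
Area = (1/2) * 10 * 10 * sqrt(2)/2
Area = 25*sqrt(2)

25*sqrt(2)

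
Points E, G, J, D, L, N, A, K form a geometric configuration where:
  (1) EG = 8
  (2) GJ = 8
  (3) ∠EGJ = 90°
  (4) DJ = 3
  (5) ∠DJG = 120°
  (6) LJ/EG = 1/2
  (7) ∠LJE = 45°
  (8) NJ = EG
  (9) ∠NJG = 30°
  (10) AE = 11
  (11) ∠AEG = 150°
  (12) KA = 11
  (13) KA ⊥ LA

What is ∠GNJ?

From the given relations: NJ = EG = 8.
Step 1: By the law of cosines on triangle NJG: NG² = 8² + 8² − 2·8·8·cos(30°) = 17.15, so NG ≈ 4.14.
Step 2: By the inverse law of cosines on triangle GNJ: cos(∠GNJ) = (4.14² + 8² − 8²) / (2·4.14·8) = 17.15/66.26 = 0.2588, so ∠GNJ = 75°.

Therefore, the measure of angle ∠GNJ = 75°.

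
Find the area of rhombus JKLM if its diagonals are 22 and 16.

The diagonals of a rhombus divide it into four right triangles.
Each triangle has legs 22/ 2 = 11 and 16/2 = 8, so each has area (1/2)*11*8 = 44.
Four such triangles give total area = (d1 * d2) / 2 = 176.

176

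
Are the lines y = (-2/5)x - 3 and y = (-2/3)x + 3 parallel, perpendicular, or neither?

Slope of line 1: m1 = -2/5
Slope of line 2: m2 = -2/3
For parallel lines we need equal slopes: -2/5 != -2/3.
For perpendicular lines we need m1*m2 = -1: (-2/5)(-2/3) = 4/15 != -1.
Since neither condition holds, the lines are neither parallel nor perpendicular.

Neither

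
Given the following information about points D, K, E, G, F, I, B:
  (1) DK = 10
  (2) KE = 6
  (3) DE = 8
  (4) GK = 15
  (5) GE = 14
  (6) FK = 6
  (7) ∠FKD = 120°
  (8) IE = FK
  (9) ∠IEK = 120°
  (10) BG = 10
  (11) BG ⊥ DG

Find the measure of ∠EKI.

From the given relations: IE = FK = 6.
Step 1: By the law of cosines on triangle KEI: KI² = 6² + 6² − 2·6·6·cos(120°) = 108, so KI = 6·√3.
Step 2: By the inverse law of cosines on triangle EKI: cos(∠EKI) = (6² + (6·√3)² − 6²) / (2·6·6·√3) = 108/124.71 = 0.866, so ∠EKI = 30°.

Therefore, the measure of angle ∠EKI = 30°.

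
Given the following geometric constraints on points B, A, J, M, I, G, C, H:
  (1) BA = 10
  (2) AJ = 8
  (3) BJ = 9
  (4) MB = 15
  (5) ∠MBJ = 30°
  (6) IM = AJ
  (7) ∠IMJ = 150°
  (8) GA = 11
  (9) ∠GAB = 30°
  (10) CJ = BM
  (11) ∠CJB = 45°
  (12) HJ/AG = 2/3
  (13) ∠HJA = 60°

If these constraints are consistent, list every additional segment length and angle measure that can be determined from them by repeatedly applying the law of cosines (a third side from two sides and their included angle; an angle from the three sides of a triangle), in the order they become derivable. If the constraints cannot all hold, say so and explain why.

The constraints are consistent. Derivable facts, in order:
After 1 step:
- AH ≈ 7.69
- BC ≈ 10.73
- BG ≈ 5.52
- JM ≈ 8.5
- ∠ABJ = 49.46°
- ∠AJB = 71.79°
- ∠BAJ = 58.75°
After 2 steps:
- JI ≈ 15.93
- ∠ABG = 85.08°
- ∠AGB = 64.92°
- ∠AHJ = 64.31°
- ∠BCJ = 36.39°
- ∠BJM = 118.02°
- ∠BMJ = 31.98°
- ∠CBJ = 98.61°
- ∠HAJ = 55.69°
After 3 steps:
- ∠IJM = 14.54°
- ∠JIM = 15.46°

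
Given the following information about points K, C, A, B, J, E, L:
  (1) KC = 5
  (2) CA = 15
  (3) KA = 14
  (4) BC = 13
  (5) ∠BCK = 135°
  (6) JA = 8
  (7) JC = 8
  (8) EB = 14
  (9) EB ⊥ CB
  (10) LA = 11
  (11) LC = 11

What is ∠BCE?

Step 1: By the law of cosines on triangle CBE: CE² = 13² + 14² − 2·13·14·cos(90°) = 365, so CE ≈ 19.1.
Step 2: By the inverse law of cosines on triangle BCE: cos(∠BCE) = (13² + 19.1² − 14²) / (2·13·19.1) = 338/496.73 = 0.6805, so ∠BCE = 47.12°.

Therefore, the measure of angle ∠BCE = 47.12°.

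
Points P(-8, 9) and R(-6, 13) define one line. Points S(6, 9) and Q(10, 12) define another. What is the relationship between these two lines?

Slope of line 1: m1 = (13 - 9)/(-6 - -8) = 4/2 = 2
Slope of line 2: m2 = (12 - 9)/(10 - 6) = 3/4 = 3/4
m1 != m2 (2 != 3/4), so not parallel.
m1 * m2 = (2) * (3/4) = 3/2 != -1, so not perpendicular.
The lines are neither parallel nor perpendicular.

Neither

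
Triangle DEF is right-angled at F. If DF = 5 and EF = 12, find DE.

By the Pythagorean theorem: DE^2 = DF^2 + EF^2
DE^2 = 5^2 + 12^2 = 25 + 144 = 169
DE = sqrt(169) = 13

13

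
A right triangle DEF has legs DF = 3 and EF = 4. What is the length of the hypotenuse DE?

By the Pythagorean theorem: DE^2 = DF^2 + EF^2
DE^2 = 3^2 + 4^2 = 9 + 16 = 25
DE = sqrt(25) = 5

5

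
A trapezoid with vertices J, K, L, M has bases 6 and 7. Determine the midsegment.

midsegment = (6 + 7) / 2 = 13 / 2 = 13/2

13/2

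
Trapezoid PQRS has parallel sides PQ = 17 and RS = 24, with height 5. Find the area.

Area = (17 + 24) * 5 / 2 = 205 / 2 = 205/2

205/2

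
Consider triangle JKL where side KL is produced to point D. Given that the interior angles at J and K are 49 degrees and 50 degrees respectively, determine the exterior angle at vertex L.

By the exterior angle theorem, an exterior angle of a triangle equals the sum of the two remote interior angles.
Exterior angle = angle J + angle K
Exterior angle = 49 + 50 = 99 degrees

99 degrees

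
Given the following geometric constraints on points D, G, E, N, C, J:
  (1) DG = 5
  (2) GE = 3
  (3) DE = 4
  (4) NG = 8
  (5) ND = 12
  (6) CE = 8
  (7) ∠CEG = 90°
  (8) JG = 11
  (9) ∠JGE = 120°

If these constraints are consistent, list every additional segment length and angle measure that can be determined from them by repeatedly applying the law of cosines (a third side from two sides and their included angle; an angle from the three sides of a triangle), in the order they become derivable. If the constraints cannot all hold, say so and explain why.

The constraints are consistent. Derivable facts, in order:
After 1 step:
- EJ = √163
- GC = √73
- ∠DEG = 90°
- ∠DGE = 53.13°
- ∠DGN = 133.43°
- ∠DNG = 17.61°
- ∠EDG = 36.87°
- ∠GDN = 28.96°
After 2 steps:
- ∠CGE = 69.44°
- ∠ECG = 20.56°
- ∠EJG = 11.74°
- ∠GEJ = 48.26°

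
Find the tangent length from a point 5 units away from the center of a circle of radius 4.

The tangent, radius, and line from the external point to the center form a right triangle.
The right angle is where the tangent meets the radius.
By the Pythagorean theorem: tangent² + 4² = 5²
tangent² = 25 - 16 = 9
tangent = 3

3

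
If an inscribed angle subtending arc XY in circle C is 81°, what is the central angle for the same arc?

By the inscribed angle theorem, the central angle is twice the inscribed angle.
Central angle = 2 × 81° = 162°

162°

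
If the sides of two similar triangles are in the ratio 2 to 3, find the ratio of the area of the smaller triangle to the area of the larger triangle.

Area scales with the square of linear dimensions. If every length is multiplied by 2/3, then the area is multiplied by (2/3)^2 = 4/9.
The area ratio is 4:9.

4:9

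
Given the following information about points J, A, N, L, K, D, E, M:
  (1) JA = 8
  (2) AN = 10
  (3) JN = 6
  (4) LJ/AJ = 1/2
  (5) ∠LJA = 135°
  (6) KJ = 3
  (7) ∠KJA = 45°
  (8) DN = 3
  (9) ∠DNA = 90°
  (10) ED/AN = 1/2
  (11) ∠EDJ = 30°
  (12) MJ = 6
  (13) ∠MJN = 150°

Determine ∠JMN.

Step 1: By the law of cosines on triangle MJN: MN² = 6² + 6² − 2·6·6·cos(150°) = 134.35, so MN ≈ 11.59.
Step 2: By the inverse law of cosines on triangle JMN: cos(∠JMN) = (6² + 11.59² − 6²) / (2·6·11.59) = 134.35/139.09 = 0.9659, so ∠JMN = 15°.

Therefore, the measure of angle ∠JMN = 15°.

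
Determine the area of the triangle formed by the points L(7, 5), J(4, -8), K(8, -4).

The Shoelace formula computes the area from vertex coordinates by summing cross products.
For vertices (7,5), (4,-8), (8,-4):
Signed sum = 7*-8 - 4*5 + 4*-4 - 8*-8 + 8*5 - 7*-4
= -76 + 48 + 68 = 40
Area = (1/2)|40| = 20.

20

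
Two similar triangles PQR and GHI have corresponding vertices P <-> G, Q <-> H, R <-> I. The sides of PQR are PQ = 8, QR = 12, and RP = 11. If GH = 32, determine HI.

Similar triangles have proportional sides. Setting up the proportion:
GH / PQ = HI / QR
32 / 8 = HI / 12
HI = 12 * 32 / 8 = 48.

48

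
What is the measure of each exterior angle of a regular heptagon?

Each exterior angle of a regular n-gon is 360 / n.
For n = 7: 360 / 7 = 360/7 degrees.

360/7 degrees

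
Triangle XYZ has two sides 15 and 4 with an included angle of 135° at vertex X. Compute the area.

Area = (1/2)(15)(4) sin(135°) = (1/2)(15)(4)(sqrt(2)/2) = 15*sqrt(2)

15*sqrt(2)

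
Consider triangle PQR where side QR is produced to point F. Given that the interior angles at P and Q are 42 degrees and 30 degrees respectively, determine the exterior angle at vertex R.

By the exterior angle theorem, an exterior angle of a triangle equals the sum of the two remote interior angles.
Exterior angle = angle P + angle Q
Exterior angle = 42 + 30 = 72 degrees

72 degrees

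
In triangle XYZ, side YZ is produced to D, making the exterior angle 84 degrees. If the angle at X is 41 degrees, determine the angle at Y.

By the exterior angle theorem: exterior angle = sum of remote interior angles.
84 = 41 + angle Y
angle Y = 84 - 41 = 43 degrees

43 degrees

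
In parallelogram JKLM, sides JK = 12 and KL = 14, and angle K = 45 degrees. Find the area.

The area of a parallelogram equals the product of two adjacent sides times the sine of the included angle.
This is because the height equals 14 * sin(45°) = 7*sqrt(2).
Area = 12 * 7*sqrt(2) = 84*sqrt(2)

84*sqrt(2)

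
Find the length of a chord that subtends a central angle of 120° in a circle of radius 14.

Drop a perpendicular from the center to the chord, bisecting both the chord and the central angle.
Each half-chord = r sin(θ/2) = 14 sin(60°).
The full chord = 2 × 14 × sin(60°) = 14*sqrt(3).

14*sqrt(3)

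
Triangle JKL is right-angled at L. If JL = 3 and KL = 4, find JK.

In a right triangle, the square of the hypotenuse equals the sum of the squares of the two legs.
The legs are 3 and 4, so the hypotenuse = sqrt(9 + 16) = sqrt(25) = 5.

5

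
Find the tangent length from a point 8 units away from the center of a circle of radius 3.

The tangent, radius, and line from the external point to the center form a right triangle.
The right angle is where the tangent meets the radius.
By the Pythagorean theorem: tangent² + 3² = 8²
tangent² = 64 - 9 = 55
tangent = sqrt(55)

sqrt(55)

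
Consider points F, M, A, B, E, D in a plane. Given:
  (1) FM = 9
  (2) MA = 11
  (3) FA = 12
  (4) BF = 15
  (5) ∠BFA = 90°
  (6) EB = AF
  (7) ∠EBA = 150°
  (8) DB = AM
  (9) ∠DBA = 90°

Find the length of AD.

From the given relations: DB = AM = 11.
Step 1: By the law of cosines on triangle BFA: BA² = 15² + 12² − 2·15·12·cos(90°) = 369, so BA = 3·√41.
Step 2: By the law of cosines on triangle ABD: AD² = (3·√41)² + 11² − 2·3·√41·11·cos(90°) = 490, so AD = 7·√10.

Therefore, the length of AD = 7·√10.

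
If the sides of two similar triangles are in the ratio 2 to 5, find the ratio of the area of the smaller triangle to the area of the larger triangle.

Area scales with the square of linear dimensions. If every length is multiplied by 2/5, then the area is multiplied by (2/5)^2 = 4/25.
The area ratio is 4:25.

4:25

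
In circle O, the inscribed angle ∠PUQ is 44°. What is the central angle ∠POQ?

The inscribed angle theorem states that a central angle is always twice any inscribed angle that subtends the same arc.
Since the inscribed angle is 44°, the central angle = 2 × 44° = 88°.

88°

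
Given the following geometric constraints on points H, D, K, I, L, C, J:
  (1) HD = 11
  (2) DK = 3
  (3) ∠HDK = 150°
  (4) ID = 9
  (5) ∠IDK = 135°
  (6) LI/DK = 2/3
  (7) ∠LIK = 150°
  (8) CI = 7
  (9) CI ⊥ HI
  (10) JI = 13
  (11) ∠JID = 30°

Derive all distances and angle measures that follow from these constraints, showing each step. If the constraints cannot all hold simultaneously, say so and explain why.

The constraints are consistent.

From the given relations:
  LI = 2/3·DK = 2/3·3 = 2

Step 1: From HD = 11, DK = 3, and ∠HDK = 150°, by the law of cosines:
  HK² = HD² + DK² - 2·HD·DK·cos(150°) = 121 + 9 + 57.16 = 187.2
  HK ≈ 13.68

Step 2: From DI = 9, IJ = 13, and ∠DIJ = 30°, by the law of cosines:
  DJ² = DI² + IJ² - 2·DI·IJ·cos(30°) = 81 + 169 - 202.6 = 47.35
  DJ ≈ 6.88

Step 3: From KD = 3, DI = 9, and ∠KDI = 135°, by the law of cosines:
  KI² = KD² + DI² - 2·KD·DI·cos(135°) = 9 + 81 + 38.18 = 128.2
  KI ≈ 11.32

Step 4: From KI = 11.32, IL = 2, and ∠KIL = 150°, by the law of cosines:
  KL² = KI² + IL² - 2·KI·IL·cos(150°) = 128.2 + 4 + 39.22 = 171.4
  KL ≈ 13.09

Step 5: From HD = 11, HK = 13.68, DK = 3, by the inverse law of cosines:
  cos(∠DHK) = (HD² + HK² - DK²) / (2·HD·HK)
  ∠DHK = 6.29°

Step 6: From DI = 9, DJ = 6.88, IJ = 13, by the inverse law of cosines:
  cos(∠IDJ) = (DI² + DJ² - IJ²) / (2·DI·DJ)
  ∠IDJ = 109.16°

Step 7: From KD = 3, KH = 13.68, DH = 11, by the inverse law of cosines:
  cos(∠DKH) = (KD² + KH² - DH²) / (2·KD·KH)
  ∠DKH = 23.71°

Step 8: From KD = 3, KI = 11.32, DI = 9, by the inverse law of cosines:
  cos(∠DKI) = (KD² + KI² - DI²) / (2·KD·KI)
  ∠DKI = 34.2°

Step 9: From ID = 9, IK = 11.32, DK = 3, by the inverse law of cosines:
  cos(∠DIK) = (ID² + IK² - DK²) / (2·ID·IK)
  ∠DIK = 10.8°

Step 10: From JD = 6.88, JI = 13, DI = 9, by the inverse law of cosines:
  cos(∠DJI) = (JD² + JI² - DI²) / (2·JD·JI)
  ∠DJI = 40.84°

Step 11: From KI = 11.32, KL = 13.09, IL = 2, by the inverse law of cosines:
  cos(∠IKL) = (KI² + KL² - IL²) / (2·KI·KL)
  ∠IKL = 4.38°

Step 12: From LI = 2, LK = 13.09, IK = 11.32, by the inverse law of cosines:
  cos(∠ILK) = (LI² + LK² - IK²) / (2·LI·LK)
  ∠ILK = 25.62°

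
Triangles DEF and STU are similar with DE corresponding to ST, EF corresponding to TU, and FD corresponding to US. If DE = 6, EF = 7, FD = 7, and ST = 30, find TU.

Since the triangles are similar, the ratio of corresponding sides is constant.
Scale factor k = ST / DE = 30 / 6 = 5
TU = k * EF = 5 * 7 = 35

35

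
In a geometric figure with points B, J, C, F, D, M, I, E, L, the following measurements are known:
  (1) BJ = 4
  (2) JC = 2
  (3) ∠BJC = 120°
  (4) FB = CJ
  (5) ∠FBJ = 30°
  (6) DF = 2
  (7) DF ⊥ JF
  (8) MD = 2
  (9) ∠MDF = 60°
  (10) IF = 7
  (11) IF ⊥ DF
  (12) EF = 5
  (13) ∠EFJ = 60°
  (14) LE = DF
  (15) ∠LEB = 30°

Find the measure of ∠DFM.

Step 1: By the law of cosines on triangle FDM: FM² = 2² + 2² − 2·2·2·cos(60°) = 4, so FM = 2.
Step 2: By the inverse law of cosines on triangle DFM: cos(∠DFM) = (2² + 2² − 2²) / (2·2·2) = 4/8 = 0.5, so ∠DFM = 60°.

Therefore, the measure of angle ∠DFM = 60°.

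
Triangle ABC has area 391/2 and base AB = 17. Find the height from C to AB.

height = 2 * 391/2 / 17 = 23

23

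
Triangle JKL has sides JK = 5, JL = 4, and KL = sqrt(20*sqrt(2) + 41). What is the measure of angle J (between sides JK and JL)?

When all three sides of a triangle are known, the law of cosines can be rearranged to find any angle.
cos(C) = (a² + b² - c²) / (2ab) gives cos(J) = -sqrt(2)/2.
Taking the inverse cosine: J = 135°.

135°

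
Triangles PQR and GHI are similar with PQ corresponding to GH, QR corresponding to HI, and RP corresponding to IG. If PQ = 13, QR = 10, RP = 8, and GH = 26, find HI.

k = 26/13 = 2. HI = 2 * 10 = 20.

20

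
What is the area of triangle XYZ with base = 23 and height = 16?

Area = (1/2)(23)(16) = 184

184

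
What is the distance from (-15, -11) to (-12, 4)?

d = sqrt((-12 - -15)^2 + (4 - -11)^2)
d = sqrt(3^2 + 15^2)
d = sqrt(9 + 225)
d = sqrt(234) = 3*sqrt(26)

3*sqrt(26)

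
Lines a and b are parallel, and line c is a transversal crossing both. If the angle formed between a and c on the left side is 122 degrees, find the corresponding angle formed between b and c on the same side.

When a transversal crosses parallel lines, angles in the same position at each intersection are called corresponding angles.
These are always equal, so the answer is 122 degrees.

122 degrees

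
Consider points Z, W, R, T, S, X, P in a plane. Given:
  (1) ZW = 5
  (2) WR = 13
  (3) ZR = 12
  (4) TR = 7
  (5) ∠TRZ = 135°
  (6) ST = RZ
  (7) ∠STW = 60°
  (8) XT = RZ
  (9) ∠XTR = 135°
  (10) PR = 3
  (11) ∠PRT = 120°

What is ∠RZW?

Step 1: By the inverse law of cosines on triangle RZW: cos(∠RZW) = (12² + 5² − 13²) / (2·12·5) = 0/120 = 0, so ∠RZW = 90°.

Therefore, the measure of angle ∠RZW = 90°.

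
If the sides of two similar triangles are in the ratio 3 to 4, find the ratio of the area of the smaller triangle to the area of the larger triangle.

Area ratio = (side ratio)^2 = (3/4)^2 = 9:16.

9:16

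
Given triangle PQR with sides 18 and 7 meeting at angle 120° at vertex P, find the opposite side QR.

By the law of cosines: QR^2 = PQ^2 + PR^2 - 2*PQ*PR*cos(P)
QR^2 = 18^2 + 7^2 - 2*18*7*cos(120°)
QR^2 = 324 + 49 - 252*(-1/2)
QR^2 = 499
QR = sqrt(499)

sqrt(499)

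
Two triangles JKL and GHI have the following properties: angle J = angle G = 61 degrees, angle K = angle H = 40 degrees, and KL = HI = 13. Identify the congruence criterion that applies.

The given information matches AAS: Two pairs of corresponding angles and a non-included side are equal (Angle-Angle-Side).

AAS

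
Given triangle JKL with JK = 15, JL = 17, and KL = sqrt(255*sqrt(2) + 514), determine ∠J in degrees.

cos(J) = (15² + 17² - (sqrt(255*sqrt(2) + 514))²) / (2 × 15 × 17) = -sqrt(2)/2, so J = arccos(-sqrt(2)/2) = 135°.

135°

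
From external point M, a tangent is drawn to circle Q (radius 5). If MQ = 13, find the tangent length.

tangent = √(d² - r²) = √(13² - 5²) = √(169 - 25) = √144 = 12

12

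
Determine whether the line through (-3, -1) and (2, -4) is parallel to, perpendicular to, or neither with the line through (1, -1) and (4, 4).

Slope of line 1: m1 = (-4 - -1)/(2 - -3) = -3/5 = -3/5
Slope of line 2: m2 = (4 - -1)/(4 - 1) = 5/3 = 5/3
m1 * m2 = -1, so perpendicular.

Perpendicular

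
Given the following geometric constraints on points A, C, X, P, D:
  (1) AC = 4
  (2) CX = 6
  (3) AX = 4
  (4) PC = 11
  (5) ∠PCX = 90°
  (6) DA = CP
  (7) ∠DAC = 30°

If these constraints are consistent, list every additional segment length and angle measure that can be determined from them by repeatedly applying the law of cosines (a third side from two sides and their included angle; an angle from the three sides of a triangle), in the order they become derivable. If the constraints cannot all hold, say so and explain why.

The constraints are consistent. Derivable facts, in order:
After 1 step:
- CD ≈ 7.8
- XP = √157
- ∠ACX = 41.41°
- ∠AXC = 41.41°
- ∠CAX = 97.18°
After 2 steps:
- ∠ACD = 135.14°
- ∠ADC = 14.86°
- ∠CPX = 28.61°
- ∠CXP = 61.39°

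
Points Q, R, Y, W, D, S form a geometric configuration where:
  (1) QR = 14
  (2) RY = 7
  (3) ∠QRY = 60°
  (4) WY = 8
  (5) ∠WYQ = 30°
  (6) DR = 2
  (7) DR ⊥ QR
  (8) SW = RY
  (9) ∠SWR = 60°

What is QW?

Step 1: By the law of cosines on triangle QRY: QY² = 14² + 7² − 2·14·7·cos(60°) = 147, so QY = 7·√3.
Step 2: By the law of cosines on triangle QYW: QW² = (7·√3)² + 8² − 2·7·√3·8·cos(30°) = 43, so QW = √43.

Therefore, the length of QW = √43.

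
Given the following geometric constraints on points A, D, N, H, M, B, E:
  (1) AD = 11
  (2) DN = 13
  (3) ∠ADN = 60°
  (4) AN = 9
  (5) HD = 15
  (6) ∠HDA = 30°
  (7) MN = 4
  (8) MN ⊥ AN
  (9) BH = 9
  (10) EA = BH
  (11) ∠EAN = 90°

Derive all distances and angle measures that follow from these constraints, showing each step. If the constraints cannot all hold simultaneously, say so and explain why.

These constraints are not satisfiable: (1), (2) and (4) fix all three sides of triangle ADN, so by the law of cosines cos(∠ADN) = (11² + 13² − 9²) / (2·11·13) = 0.7308, i.e. ∠ADN ≈ 43.05°, which contradicts (3) ∠ADN = 60°. No planar figure meets all of them, so nothing further can be derived.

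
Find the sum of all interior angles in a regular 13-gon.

The sum of interior angles of an n-sided polygon is (n - 2) * 180.
For n = 13: (13 - 2) * 180 = 11 * 180 = 1980 degrees.

1980 degrees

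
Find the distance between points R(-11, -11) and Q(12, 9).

d = sqrt((12 - -11)^2 + (9 - -11)^2)
d = sqrt(23^2 + 20^2)
d = sqrt(529 + 400)
d = sqrt(929)

sqrt(929)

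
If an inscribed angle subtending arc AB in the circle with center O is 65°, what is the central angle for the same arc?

Central angle = 2 × 65° = 130° (inscribed angle theorem).

130°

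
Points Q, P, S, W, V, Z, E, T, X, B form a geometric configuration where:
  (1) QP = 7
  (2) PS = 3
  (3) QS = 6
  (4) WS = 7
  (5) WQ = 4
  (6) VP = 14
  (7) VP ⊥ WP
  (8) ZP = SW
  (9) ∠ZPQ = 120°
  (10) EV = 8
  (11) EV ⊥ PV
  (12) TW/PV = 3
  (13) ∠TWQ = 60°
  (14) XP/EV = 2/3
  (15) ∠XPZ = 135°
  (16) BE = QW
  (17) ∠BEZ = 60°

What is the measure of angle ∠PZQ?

From the given relations: ZP = SW = 7.
Step 1: By the law of cosines on triangle ZPQ: ZQ² = 7² + 7² − 2·7·7·cos(120°) = 147, so ZQ = 7·√3.
Step 2: By the inverse law of cosines on triangle PZQ: cos(∠PZQ) = (7² + (7·√3)² − 7²) / (2·7·7·√3) = 147/169.74 = 0.866, so ∠PZQ = 30°.

Therefore, the measure of angle ∠PZQ = 30°.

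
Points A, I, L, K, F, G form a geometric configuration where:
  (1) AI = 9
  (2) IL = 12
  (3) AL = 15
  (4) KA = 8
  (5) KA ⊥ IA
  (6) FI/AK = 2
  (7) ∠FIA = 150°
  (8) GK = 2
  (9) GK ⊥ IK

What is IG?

Step 1: By the law of cosines on triangle IAK: IK² = 9² + 8² − 2·9·8·cos(90°) = 145, so IK = √145.
Step 2: By the law of cosines on triangle IKG: IG² = √145² + 2² − 2·√145·2·cos(90°) = 149, so IG = √149.

Therefore, the length of IG = √149.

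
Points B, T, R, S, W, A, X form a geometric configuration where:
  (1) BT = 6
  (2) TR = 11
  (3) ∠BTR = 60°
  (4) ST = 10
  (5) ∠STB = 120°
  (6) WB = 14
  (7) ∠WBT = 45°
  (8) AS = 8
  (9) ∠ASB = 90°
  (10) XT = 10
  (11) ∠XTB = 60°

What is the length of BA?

Step 1: By the law of cosines on triangle BTS: BS² = 6² + 10² − 2·6·10·cos(120°) = 196, so BS = 14.
Step 2: By the law of cosines on triangle BSA: BA² = 14² + 8² − 2·14·8·cos(90°) = 260, so BA = 2·√65.

Therefore, the length of BA = 2·√65.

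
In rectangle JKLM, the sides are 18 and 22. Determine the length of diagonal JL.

d = sqrt(18^2 + 22^2) = sqrt(808) = 2*sqrt(202)

2*sqrt(202)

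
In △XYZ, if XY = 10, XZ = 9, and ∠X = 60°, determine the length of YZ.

When two sides and the included angle are known, the law of cosines gives the third side.
c^2 = a^2 + b^2 - 2ab cos(C) generalizes the Pythagorean theorem to non-right triangles.
Here: YZ^2 = 100 + 81 - 180*(1/2) = 91
YZ = sqrt(91)

sqrt(91)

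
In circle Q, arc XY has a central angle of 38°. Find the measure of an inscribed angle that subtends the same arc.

By the inscribed angle theorem, the inscribed angle is half the central angle.
Inscribed angle = 38° / 2 = 19°

19°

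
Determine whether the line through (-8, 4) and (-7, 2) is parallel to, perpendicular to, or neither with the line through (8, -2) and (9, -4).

Slope of line 1: m1 = (2 - 4)/(-7 - -8) = -2/1 = -2
Slope of line 2: m2 = (-4 - -2)/(9 - 8) = -2/1 = -2
m1 = m2, so the lines are parallel.

Parallel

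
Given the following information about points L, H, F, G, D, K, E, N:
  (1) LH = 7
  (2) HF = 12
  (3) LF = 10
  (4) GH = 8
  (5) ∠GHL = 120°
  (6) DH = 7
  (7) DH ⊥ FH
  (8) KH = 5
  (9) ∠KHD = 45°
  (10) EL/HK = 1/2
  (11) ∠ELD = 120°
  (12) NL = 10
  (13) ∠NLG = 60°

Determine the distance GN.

Step 1: By the law of cosines on triangle LHG: LG² = 7² + 8² − 2·7·8·cos(120°) = 169, so LG = 13.
Step 2: By the law of cosines on triangle GLN: GN² = 13² + 10² − 2·13·10·cos(60°) = 139, so GN = √139.

Therefore, the length of GN = √139.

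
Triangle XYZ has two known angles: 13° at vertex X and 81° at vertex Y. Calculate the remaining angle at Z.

The interior angles sum to 180°: angle Z = 180 - 13 - 81 = 86°.
The triangle is acute (angles 13°, 81°, 86°).

86 degrees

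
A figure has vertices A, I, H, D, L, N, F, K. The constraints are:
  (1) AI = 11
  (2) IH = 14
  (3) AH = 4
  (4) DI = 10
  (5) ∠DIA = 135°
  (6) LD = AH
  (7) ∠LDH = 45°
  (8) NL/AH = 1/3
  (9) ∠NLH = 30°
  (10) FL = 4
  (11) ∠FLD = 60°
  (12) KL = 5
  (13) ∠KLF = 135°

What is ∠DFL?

From the given relations: LD = AH = 4.
Step 1: By the law of cosines on triangle FLD: FD² = 4² + 4² − 2·4·4·cos(60°) = 16, so FD = 4.
Step 2: By the inverse law of cosines on triangle DFL: cos(∠DFL) = (4² + 4² − 4²) / (2·4·4) = 16/32 = 0.5, so ∠DFL = 60°.

Therefore, the measure of angle ∠DFL = 60°.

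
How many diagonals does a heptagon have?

The number of diagonals in an n-gon is n(n - 3)/2.
For n = 7: 7(7 - 3)/2 = 7 × 4 / 2 = 14.

14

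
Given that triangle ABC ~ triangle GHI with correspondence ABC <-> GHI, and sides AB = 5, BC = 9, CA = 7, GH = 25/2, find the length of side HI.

k = 25/2/5 = 5/2. HI = 5/2 * 9 = 45/2.

45/2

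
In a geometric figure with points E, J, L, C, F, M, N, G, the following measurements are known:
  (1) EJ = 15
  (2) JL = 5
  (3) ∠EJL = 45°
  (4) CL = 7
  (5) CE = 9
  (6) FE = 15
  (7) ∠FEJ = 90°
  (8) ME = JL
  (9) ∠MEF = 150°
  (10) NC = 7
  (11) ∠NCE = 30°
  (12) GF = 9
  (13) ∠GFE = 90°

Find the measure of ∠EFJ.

Step 1: By the law of cosines on triangle FEJ: FJ² = 15² + 15² − 2·15·15·cos(90°) = 450, so FJ = 15·√2.
Step 2: By the inverse law of cosines on triangle EFJ: cos(∠EFJ) = (15² + (15·√2)² − 15²) / (2·15·15·√2) = 450/636.4 = 0.7071, so ∠EFJ = 45°.

Therefore, the measure of angle ∠EFJ = 45°.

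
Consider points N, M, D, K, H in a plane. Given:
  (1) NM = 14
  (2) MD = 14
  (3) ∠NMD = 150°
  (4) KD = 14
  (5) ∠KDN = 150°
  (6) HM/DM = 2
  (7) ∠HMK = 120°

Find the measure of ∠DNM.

Step 1: By the law of cosines on triangle NMD: ND² = 14² + 14² − 2·14·14·cos(150°) = 731.48, so ND ≈ 27.05.
Step 2: By the inverse law of cosines on triangle DNM: cos(∠DNM) = (27.05² + 14² − 14²) / (2·27.05·14) = 731.48/757.29 = 0.9659, so ∠DNM = 15°.

Therefore, the measure of angle ∠DNM = 15°.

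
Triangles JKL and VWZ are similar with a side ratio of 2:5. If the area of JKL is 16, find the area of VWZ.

Area ratio = (2/5)^2 = 4/25. Area of VWZ = 16 * 25/4 = 100.

100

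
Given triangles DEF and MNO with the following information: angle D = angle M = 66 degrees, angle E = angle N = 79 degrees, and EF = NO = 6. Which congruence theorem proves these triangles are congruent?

Consider the given information: angle D = angle M = 66 degrees, angle E = angle N = 79 degrees, and EF = NO = 6
This is not SSS or SAS: SSS requires all three pairs of sides, but we don't have that. SAS requires two sides and the included angle between them.
The correct criterion is AAS. Two pairs of corresponding angles and a non-included side are equal (Angle-Angle-Side).

AAS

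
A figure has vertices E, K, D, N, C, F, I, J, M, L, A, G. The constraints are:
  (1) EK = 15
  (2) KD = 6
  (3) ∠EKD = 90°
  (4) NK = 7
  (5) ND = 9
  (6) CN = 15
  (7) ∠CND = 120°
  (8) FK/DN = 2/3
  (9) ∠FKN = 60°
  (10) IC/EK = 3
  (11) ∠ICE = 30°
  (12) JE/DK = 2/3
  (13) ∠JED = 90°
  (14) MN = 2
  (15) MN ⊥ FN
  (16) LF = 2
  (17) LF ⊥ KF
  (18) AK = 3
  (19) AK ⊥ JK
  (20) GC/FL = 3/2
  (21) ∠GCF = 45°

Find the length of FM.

From the given relations: FK = 2/3·DN = 2/3·9 = 6.
Step 1: By the law of cosines on triangle FKN: FN² = 6² + 7² − 2·6·7·cos(60°) = 43, so FN = √43.
Step 2: By the law of cosines on triangle FNM: FM² = √43² + 2² − 2·√43·2·cos(90°) = 47, so FM = √47.

Therefore, the length of FM = √47.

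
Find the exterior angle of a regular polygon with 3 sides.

Each exterior angle of a regular n-gon is 360 / n.
For n = 3: 360 / 3 = 120 degrees.

120 degrees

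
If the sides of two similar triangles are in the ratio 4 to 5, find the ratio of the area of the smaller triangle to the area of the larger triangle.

Area scales with the square of linear dimensions. If every length is multiplied by 4/5, then the area is multiplied by (4/5)^2 = 16/25.
The area ratio is 16:25.

16:25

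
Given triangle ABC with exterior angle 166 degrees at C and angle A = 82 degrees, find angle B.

By the exterior angle theorem: exterior angle = sum of remote interior angles.
166 = 82 + angle B
angle B = 166 - 82 = 84 degrees

84 degrees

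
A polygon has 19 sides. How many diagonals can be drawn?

The number of diagonals in an n-gon is n(n - 3)/2.
For n = 19: 19(19 - 3)/2 = 19 × 16 / 2 = 152.

152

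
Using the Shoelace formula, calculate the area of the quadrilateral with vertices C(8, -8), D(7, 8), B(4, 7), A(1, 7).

Shoelace: sum of cross terms = 94, Area = (1/2)|94| = 47

47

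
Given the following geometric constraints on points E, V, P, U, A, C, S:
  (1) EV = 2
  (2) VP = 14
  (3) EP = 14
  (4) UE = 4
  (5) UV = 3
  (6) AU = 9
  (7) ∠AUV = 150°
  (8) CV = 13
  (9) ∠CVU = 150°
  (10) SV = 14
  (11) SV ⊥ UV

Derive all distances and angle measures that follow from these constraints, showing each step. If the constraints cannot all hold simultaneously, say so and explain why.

The constraints are consistent.

Step 1: From VU = 3, UA = 9, and ∠VUA = 150°, by the law of cosines:
  VA² = VU² + UA² - 2·VU·UA·cos(150°) = 9 + 81 + 46.77 = 136.8
  VA ≈ 11.69

Step 2: From UV = 3, VC = 13, and ∠UVC = 150°, by the law of cosines:
  UC² = UV² + VC² - 2·UV·VC·cos(150°) = 9 + 169 + 67.55 = 245.5
  UC ≈ 15.67

Step 3: From UV = 3, VS = 14, and ∠UVS = 90°, by the law of cosines:
  US² = UV² + VS² - 2·UV·VS·cos(90°) = 9 + 196 - 0 = 205
  US ≈ 14.32

Step 4: From EP = 14, EV = 2, PV = 14, by the inverse law of cosines:
  cos(∠PEV) = (EP² + EV² - PV²) / (2·EP·EV)
  ∠PEV = 85.9°

Step 5: From EU = 4, EV = 2, UV = 3, by the inverse law of cosines:
  cos(∠UEV) = (EU² + EV² - UV²) / (2·EU·EV)
  ∠UEV = 46.57°

Step 6: From VE = 2, VP = 14, EP = 14, by the inverse law of cosines:
  cos(∠EVP) = (VE² + VP² - EP²) / (2·VE·VP)
  ∠EVP = 85.9°

Step 7: From VE = 2, VU = 3, EU = 4, by the inverse law of cosines:
  cos(∠EVU) = (VE² + VU² - EU²) / (2·VE·VU)
  ∠EVU = 104.48°

Step 8: From PE = 14, PV = 14, EV = 2, by the inverse law of cosines:
  cos(∠EPV) = (PE² + PV² - EV²) / (2·PE·PV)
  ∠EPV = 8.19°

Step 9: From UE = 4, UV = 3, EV = 2, by the inverse law of cosines:
  cos(∠EUV) = (UE² + UV² - EV²) / (2·UE·UV)
  ∠EUV = 28.96°

Step 10: From VA = 11.69, VU = 3, AU = 9, by the inverse law of cosines:
  cos(∠AVU) = (VA² + VU² - AU²) / (2·VA·VU)
  ∠AVU = 22.63°

Step 11: From UC = 15.67, UV = 3, CV = 13, by the inverse law of cosines:
  cos(∠CUV) = (UC² + UV² - CV²) / (2·UC·UV)
  ∠CUV = 24.51°

Step 12: From US = 14.32, UV = 3, SV = 14, by the inverse law of cosines:
  cos(∠SUV) = (US² + UV² - SV²) / (2·US·UV)
  ∠SUV = 77.91°

Step 13: From AU = 9, AV = 11.69, UV = 3, by the inverse law of cosines:
  cos(∠UAV) = (AU² + AV² - UV²) / (2·AU·AV)
  ∠UAV = 7.37°

Step 14: From CU = 15.67, CV = 13, UV = 3, by the inverse law of cosines:
  cos(∠UCV) = (CU² + CV² - UV²) / (2·CU·CV)
  ∠UCV = 5.49°

Step 15: From SU = 14.32, SV = 14, UV = 3, by the inverse law of cosines:
  cos(∠USV) = (SU² + SV² - UV²) / (2·SU·SV)
  ∠USV = 12.09°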